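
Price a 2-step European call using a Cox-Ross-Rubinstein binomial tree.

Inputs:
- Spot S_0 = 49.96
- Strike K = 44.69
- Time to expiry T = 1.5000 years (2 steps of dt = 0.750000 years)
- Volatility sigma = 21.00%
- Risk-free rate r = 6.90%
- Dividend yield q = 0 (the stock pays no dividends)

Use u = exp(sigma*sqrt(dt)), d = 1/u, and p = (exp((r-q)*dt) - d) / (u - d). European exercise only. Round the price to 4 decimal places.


Answer: Price = V(0,0) = 11.1024

Derivation:
dt = T/N = 0.750000
u = exp(sigma*sqrt(dt)) = 1.199453; d = 1/u = 0.833714
p = (exp((r-q)*dt) - d) / (u - d) = 0.599878
Discount per step: exp(-r*dt) = 0.949566
Stock lattice S(k, i) with i counting down-moves:
  k=0: S(0,0) = 49.9600
  k=1: S(1,0) = 59.9247; S(1,1) = 41.6523
  k=2: S(2,0) = 71.8768; S(2,1) = 49.9600; S(2,2) = 34.7261
Terminal payoffs V(N, i) = max(S_T - K, 0):
  V(2,0) = 27.186787; V(2,1) = 5.270000; V(2,2) = 0.000000
Backward induction: V(k, i) = exp(-r*dt) * [p * V(k+1, i) + (1-p) * V(k+1, i+1)].
  V(1,0) = exp(-r*dt) * [p*27.186787 + (1-p)*5.270000] = 17.488540
  V(1,1) = exp(-r*dt) * [p*5.270000 + (1-p)*0.000000] = 3.001918
  V(0,0) = exp(-r*dt) * [p*17.488540 + (1-p)*3.001918] = 11.102447


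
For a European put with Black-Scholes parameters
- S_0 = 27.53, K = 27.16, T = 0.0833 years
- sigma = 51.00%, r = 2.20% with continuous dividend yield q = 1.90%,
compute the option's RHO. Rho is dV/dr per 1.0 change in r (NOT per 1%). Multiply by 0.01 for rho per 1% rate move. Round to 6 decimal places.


d1 = 0.1672210541; d2 = 0.0200261833
phi(d1) = 0.3934033043; exp(-qT) = 0.9984185518; exp(-rT) = 0.9981690782
N(-d2) = 0.4920112427
Rho = -K*T*exp(-rT)*N(-d2) = -27.1600 * 0.0833 * 0.9981690782 * 0.4920112427 = -1.111102

Answer: Rho = -1.111102


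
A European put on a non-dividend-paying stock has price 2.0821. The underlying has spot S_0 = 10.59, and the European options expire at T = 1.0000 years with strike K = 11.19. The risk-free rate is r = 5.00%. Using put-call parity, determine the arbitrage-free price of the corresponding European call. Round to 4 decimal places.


Answer: Call price = 2.0278

Derivation:
Put-call parity: C - P = S_0 * exp(-qT) - K * exp(-rT).
S_0 * exp(-qT) = 10.5900 * 1.00000000 = 10.59000000
K * exp(-rT) = 11.1900 * 0.95122942 = 10.64425726
C = P + S*exp(-qT) - K*exp(-rT)
C = 2.0821 + 10.59000000 - 10.64425726 = 2.0278


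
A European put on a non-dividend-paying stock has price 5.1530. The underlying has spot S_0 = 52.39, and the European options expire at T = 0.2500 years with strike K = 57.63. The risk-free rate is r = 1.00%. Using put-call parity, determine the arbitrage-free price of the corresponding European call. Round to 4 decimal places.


Put-call parity: C - P = S_0 * exp(-qT) - K * exp(-rT).
S_0 * exp(-qT) = 52.3900 * 1.00000000 = 52.39000000
K * exp(-rT) = 57.6300 * 0.99750312 = 57.48610494
C = P + S*exp(-qT) - K*exp(-rT)
C = 5.1530 + 52.39000000 - 57.48610494 = 0.0569

Answer: Call price = 0.0569


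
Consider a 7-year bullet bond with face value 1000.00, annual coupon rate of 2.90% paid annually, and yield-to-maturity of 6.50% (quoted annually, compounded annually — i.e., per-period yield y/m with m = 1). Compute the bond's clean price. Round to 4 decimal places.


Answer: Price = 802.5573

Derivation:
Coupon per period c = face * coupon_rate / m = 29.000000
Periods per year m = 1; per-period yield y/m = 0.065000
Number of cashflows N = 7
Cashflows (t years, CF_t, discount factor 1/(1+y/m)^(m*t), PV):
  t = 1.0000: CF_t = 29.000000, DF = 0.938967, PV = 27.230047
  t = 2.0000: CF_t = 29.000000, DF = 0.881659, PV = 25.568119
  t = 3.0000: CF_t = 29.000000, DF = 0.827849, PV = 24.007624
  t = 4.0000: CF_t = 29.000000, DF = 0.777323, PV = 22.542370
  t = 5.0000: CF_t = 29.000000, DF = 0.729881, PV = 21.166544
  t = 6.0000: CF_t = 29.000000, DF = 0.685334, PV = 19.874689
  t = 7.0000: CF_t = 1029.000000, DF = 0.643506, PV = 662.167895
Price P = sum_t PV_t = 802.557288


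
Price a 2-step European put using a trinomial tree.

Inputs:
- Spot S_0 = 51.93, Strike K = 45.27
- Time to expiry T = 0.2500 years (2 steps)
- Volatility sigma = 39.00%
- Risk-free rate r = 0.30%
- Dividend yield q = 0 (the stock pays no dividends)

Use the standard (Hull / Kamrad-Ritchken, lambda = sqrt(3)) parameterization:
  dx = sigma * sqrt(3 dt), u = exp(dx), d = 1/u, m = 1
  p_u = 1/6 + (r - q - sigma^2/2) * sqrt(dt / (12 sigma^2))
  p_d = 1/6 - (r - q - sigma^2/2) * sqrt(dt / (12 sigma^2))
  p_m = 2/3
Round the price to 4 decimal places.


dt = T/N = 0.125000; dx = sigma*sqrt(3*dt) = 0.238825
u = exp(dx) = 1.269757; d = 1/u = 0.787552
p_u = 0.147550, p_m = 0.666667, p_d = 0.185784
Discount per step: exp(-r*dt) = 0.999625
Stock lattice S(k, j) with j the centered position index:
  k=0: S(0,+0) = 51.9300
  k=1: S(1,-1) = 40.8976; S(1,+0) = 51.9300; S(1,+1) = 65.9385
  k=2: S(2,-2) = 32.2090; S(2,-1) = 40.8976; S(2,+0) = 51.9300; S(2,+1) = 65.9385; S(2,+2) = 83.7258
Terminal payoffs V(N, j) = max(K - S_T, 0):
  V(2,-2) = 13.060992; V(2,-1) = 4.372399; V(2,+0) = 0.000000; V(2,+1) = 0.000000; V(2,+2) = 0.000000
Backward induction: V(k, j) = exp(-r*dt) * [p_u * V(k+1, j+1) + p_m * V(k+1, j) + p_d * V(k+1, j-1)]
  V(1,-1) = exp(-r*dt) * [p_u*0.000000 + p_m*4.372399 + p_d*13.060992] = 5.339449
  V(1,+0) = exp(-r*dt) * [p_u*0.000000 + p_m*0.000000 + p_d*4.372399] = 0.812016
  V(1,+1) = exp(-r*dt) * [p_u*0.000000 + p_m*0.000000 + p_d*0.000000] = 0.000000
  V(0,+0) = exp(-r*dt) * [p_u*0.000000 + p_m*0.812016 + p_d*5.339449] = 1.532751

Answer: Price = V(0,0) = 1.5328


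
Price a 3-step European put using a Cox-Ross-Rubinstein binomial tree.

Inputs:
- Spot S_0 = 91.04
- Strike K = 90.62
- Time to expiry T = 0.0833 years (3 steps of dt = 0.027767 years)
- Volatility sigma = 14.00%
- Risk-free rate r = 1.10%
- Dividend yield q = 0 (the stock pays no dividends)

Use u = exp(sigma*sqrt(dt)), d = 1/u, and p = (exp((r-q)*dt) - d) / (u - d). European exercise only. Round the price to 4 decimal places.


Answer: Price = V(0,0) = 1.3412

Derivation:
dt = T/N = 0.027767
u = exp(sigma*sqrt(dt)) = 1.023603; d = 1/u = 0.976941
p = (exp((r-q)*dt) - d) / (u - d) = 0.500715
Discount per step: exp(-r*dt) = 0.999695
Stock lattice S(k, i) with i counting down-moves:
  k=0: S(0,0) = 91.0400
  k=1: S(1,0) = 93.1888; S(1,1) = 88.9407
  k=2: S(2,0) = 95.3883; S(2,1) = 91.0400; S(2,2) = 86.8899
  k=3: S(3,0) = 97.6398; S(3,1) = 93.1888; S(3,2) = 88.9407; S(3,3) = 84.8863
Terminal payoffs V(N, i) = max(K - S_T, 0):
  V(3,0) = 0.000000; V(3,1) = 0.000000; V(3,2) = 1.679260; V(3,3) = 5.733678
Backward induction: V(k, i) = exp(-r*dt) * [p * V(k+1, i) + (1-p) * V(k+1, i+1)].
  V(2,0) = exp(-r*dt) * [p*0.000000 + (1-p)*0.000000] = 0.000000
  V(2,1) = exp(-r*dt) * [p*0.000000 + (1-p)*1.679260] = 0.838174
  V(2,2) = exp(-r*dt) * [p*1.679260 + (1-p)*5.733678] = 3.702440
  V(1,0) = exp(-r*dt) * [p*0.000000 + (1-p)*0.838174] = 0.418360
  V(1,1) = exp(-r*dt) * [p*0.838174 + (1-p)*3.702440] = 2.267567
  V(0,0) = exp(-r*dt) * [p*0.418360 + (1-p)*2.267567] = 1.341232


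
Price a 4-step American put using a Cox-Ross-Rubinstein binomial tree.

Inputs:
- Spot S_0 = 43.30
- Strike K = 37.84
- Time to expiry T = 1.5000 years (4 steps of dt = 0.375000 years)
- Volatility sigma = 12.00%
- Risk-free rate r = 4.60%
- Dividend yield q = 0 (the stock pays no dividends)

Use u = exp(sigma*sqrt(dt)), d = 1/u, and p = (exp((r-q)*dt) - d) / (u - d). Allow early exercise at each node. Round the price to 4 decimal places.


Answer: Price = V(0,0) = 0.2382

Derivation:
dt = T/N = 0.375000
u = exp(sigma*sqrt(dt)) = 1.076252; d = 1/u = 0.929150
p = (exp((r-q)*dt) - d) / (u - d) = 0.599920
Discount per step: exp(-r*dt) = 0.982898
Stock lattice S(k, i) with i counting down-moves:
  k=0: S(0,0) = 43.3000
  k=1: S(1,0) = 46.6017; S(1,1) = 40.2322
  k=2: S(2,0) = 50.1552; S(2,1) = 43.3000; S(2,2) = 37.3818
  k=3: S(3,0) = 53.9796; S(3,1) = 46.6017; S(3,2) = 40.2322; S(3,3) = 34.7333
  k=4: S(4,0) = 58.0957; S(4,1) = 50.1552; S(4,2) = 43.3000; S(4,3) = 37.3818; S(4,4) = 32.2724
Terminal payoffs V(N, i) = max(K - S_T, 0):
  V(4,0) = 0.000000; V(4,1) = 0.000000; V(4,2) = 0.000000; V(4,3) = 0.458226; V(4,4) = 5.567552
Backward induction: V(k, i) = exp(-r*dt) * [p * V(k+1, i) + (1-p) * V(k+1, i+1)]; then take max(V_cont, immediate exercise) for American.
  V(3,0) = exp(-r*dt) * [p*0.000000 + (1-p)*0.000000] = 0.000000; exercise = 0.000000; V(3,0) = max -> 0.000000
  V(3,1) = exp(-r*dt) * [p*0.000000 + (1-p)*0.000000] = 0.000000; exercise = 0.000000; V(3,1) = max -> 0.000000
  V(3,2) = exp(-r*dt) * [p*0.000000 + (1-p)*0.458226] = 0.180192; exercise = 0.000000; V(3,2) = max -> 0.180192
  V(3,3) = exp(-r*dt) * [p*0.458226 + (1-p)*5.567552] = 2.459569; exercise = 3.106711; V(3,3) = max -> 3.106711
  V(2,0) = exp(-r*dt) * [p*0.000000 + (1-p)*0.000000] = 0.000000; exercise = 0.000000; V(2,0) = max -> 0.000000
  V(2,1) = exp(-r*dt) * [p*0.000000 + (1-p)*0.180192] = 0.070858; exercise = 0.000000; V(2,1) = max -> 0.070858
  V(2,2) = exp(-r*dt) * [p*0.180192 + (1-p)*3.106711] = 1.327928; exercise = 0.458226; V(2,2) = max -> 1.327928
  V(1,0) = exp(-r*dt) * [p*0.000000 + (1-p)*0.070858] = 0.027864; exercise = 0.000000; V(1,0) = max -> 0.027864
  V(1,1) = exp(-r*dt) * [p*0.070858 + (1-p)*1.327928] = 0.563973; exercise = 0.000000; V(1,1) = max -> 0.563973
  V(0,0) = exp(-r*dt) * [p*0.027864 + (1-p)*0.563973] = 0.238206; exercise = 0.000000; V(0,0) = max -> 0.238206


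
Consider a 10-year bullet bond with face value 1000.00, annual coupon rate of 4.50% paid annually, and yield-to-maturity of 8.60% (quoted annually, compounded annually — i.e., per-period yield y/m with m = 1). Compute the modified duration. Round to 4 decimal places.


Answer: Modified duration = 7.2958

Derivation:
Coupon per period c = face * coupon_rate / m = 45.000000
Periods per year m = 1; per-period yield y/m = 0.086000
Number of cashflows N = 10
Cashflows (t years, CF_t, discount factor 1/(1+y/m)^(m*t), PV):
  t = 1.0000: CF_t = 45.000000, DF = 0.920810, PV = 41.436464
  t = 2.0000: CF_t = 45.000000, DF = 0.847892, PV = 38.155123
  t = 3.0000: CF_t = 45.000000, DF = 0.780747, PV = 35.133631
  t = 4.0000: CF_t = 45.000000, DF = 0.718920, PV = 32.351410
  t = 5.0000: CF_t = 45.000000, DF = 0.661989, PV = 29.789512
  t = 6.0000: CF_t = 45.000000, DF = 0.609566, PV = 27.430490
  t = 7.0000: CF_t = 45.000000, DF = 0.561295, PV = 25.258278
  t = 8.0000: CF_t = 45.000000, DF = 0.516846, PV = 23.258083
  t = 9.0000: CF_t = 45.000000, DF = 0.475917, PV = 21.416282
  t = 10.0000: CF_t = 1045.000000, DF = 0.438230, PV = 457.949973
Price P = sum_t PV_t = 732.179247
First compute Macaulay numerator sum_t t * PV_t:
  t * PV_t at t = 1.0000: 41.436464
  t * PV_t at t = 2.0000: 76.310247
  t * PV_t at t = 3.0000: 105.400894
  t * PV_t at t = 4.0000: 129.405640
  t * PV_t at t = 5.0000: 148.947560
  t * PV_t at t = 6.0000: 164.582939
  t * PV_t at t = 7.0000: 176.807945
  t * PV_t at t = 8.0000: 186.064662
  t * PV_t at t = 9.0000: 192.746542
  t * PV_t at t = 10.0000: 4579.499732
Macaulay duration D = 5801.202624 / 732.179247 = 7.923200
Modified duration = D / (1 + y/m) = 7.923200 / (1 + 0.086000) = 7.295764


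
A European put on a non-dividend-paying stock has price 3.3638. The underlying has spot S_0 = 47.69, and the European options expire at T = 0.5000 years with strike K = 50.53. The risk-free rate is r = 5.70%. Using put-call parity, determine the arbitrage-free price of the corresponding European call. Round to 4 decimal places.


Answer: Call price = 1.9436

Derivation:
Put-call parity: C - P = S_0 * exp(-qT) - K * exp(-rT).
S_0 * exp(-qT) = 47.6900 * 1.00000000 = 47.69000000
K * exp(-rT) = 50.5300 * 0.97190229 = 49.11022292
C = P + S*exp(-qT) - K*exp(-rT)
C = 3.3638 + 47.69000000 - 49.11022292 = 1.9436


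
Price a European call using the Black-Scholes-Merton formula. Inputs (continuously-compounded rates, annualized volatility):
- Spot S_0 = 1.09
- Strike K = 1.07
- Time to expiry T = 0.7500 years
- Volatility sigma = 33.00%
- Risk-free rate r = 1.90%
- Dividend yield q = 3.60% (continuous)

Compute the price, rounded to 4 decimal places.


Answer: Price = 0.1233

Derivation:
d1 = (ln(S/K) + (r - q + 0.5*sigma^2) * T) / (sigma * sqrt(T)) = 0.16308062
d2 = d1 - sigma * sqrt(T) = -0.12270776
exp(-rT) = 0.98585105; exp(-qT) = 0.97336124
C = S_0 * exp(-qT) * N(d1) - K * exp(-rT) * N(d2)
N(d1) = 0.56477252; N(d2) = 0.45116926
C = 1.0900 * 0.97336124 * 0.56477252 - 1.0700 * 0.98585105 * 0.45116926 = 0.1233


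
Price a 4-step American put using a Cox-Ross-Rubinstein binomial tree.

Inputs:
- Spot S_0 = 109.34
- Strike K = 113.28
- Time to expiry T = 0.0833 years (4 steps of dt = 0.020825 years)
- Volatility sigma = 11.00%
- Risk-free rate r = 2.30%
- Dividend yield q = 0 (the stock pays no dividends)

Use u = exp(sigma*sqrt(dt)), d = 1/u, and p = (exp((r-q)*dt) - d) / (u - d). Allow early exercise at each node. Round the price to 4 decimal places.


Answer: Price = V(0,0) = 4.0565

Derivation:
dt = T/N = 0.020825
u = exp(sigma*sqrt(dt)) = 1.016001; d = 1/u = 0.984251
p = (exp((r-q)*dt) - d) / (u - d) = 0.511121
Discount per step: exp(-r*dt) = 0.999521
Stock lattice S(k, i) with i counting down-moves:
  k=0: S(0,0) = 109.3400
  k=1: S(1,0) = 111.0895; S(1,1) = 107.6180
  k=2: S(2,0) = 112.8670; S(2,1) = 109.3400; S(2,2) = 105.9232
  k=3: S(3,0) = 114.6729; S(3,1) = 111.0895; S(3,2) = 107.6180; S(3,3) = 104.2551
  k=4: S(4,0) = 116.5078; S(4,1) = 112.8670; S(4,2) = 109.3400; S(4,3) = 105.9232; S(4,4) = 102.6132
Terminal payoffs V(N, i) = max(K - S_T, 0):
  V(4,0) = 0.000000; V(4,1) = 0.412992; V(4,2) = 3.940000; V(4,3) = 7.356792; V(4,4) = 10.666812
Backward induction: V(k, i) = exp(-r*dt) * [p * V(k+1, i) + (1-p) * V(k+1, i+1)]; then take max(V_cont, immediate exercise) for American.
  V(3,0) = exp(-r*dt) * [p*0.000000 + (1-p)*0.412992] = 0.201806; exercise = 0.000000; V(3,0) = max -> 0.201806
  V(3,1) = exp(-r*dt) * [p*0.412992 + (1-p)*3.940000] = 2.136247; exercise = 2.190493; V(3,1) = max -> 2.190493
  V(3,2) = exp(-r*dt) * [p*3.940000 + (1-p)*7.356792] = 5.607710; exercise = 5.661955; V(3,2) = max -> 5.661955
  V(3,3) = exp(-r*dt) * [p*7.356792 + (1-p)*10.666812] = 8.970692; exercise = 9.024937; V(3,3) = max -> 9.024937
  V(2,0) = exp(-r*dt) * [p*0.201806 + (1-p)*2.190493] = 1.173470; exercise = 0.412992; V(2,0) = max -> 1.173470
  V(2,1) = exp(-r*dt) * [p*2.190493 + (1-p)*5.661955] = 3.885755; exercise = 3.940000; V(2,1) = max -> 3.940000
  V(2,2) = exp(-r*dt) * [p*5.661955 + (1-p)*9.024937] = 7.302547; exercise = 7.356792; V(2,2) = max -> 7.356792
  V(1,0) = exp(-r*dt) * [p*1.173470 + (1-p)*3.940000] = 2.524758; exercise = 2.190493; V(1,0) = max -> 2.524758
  V(1,1) = exp(-r*dt) * [p*3.940000 + (1-p)*7.356792] = 5.607710; exercise = 5.661955; V(1,1) = max -> 5.661955
  V(0,0) = exp(-r*dt) * [p*2.524758 + (1-p)*5.661955] = 4.056523; exercise = 3.940000; V(0,0) = max -> 4.056523


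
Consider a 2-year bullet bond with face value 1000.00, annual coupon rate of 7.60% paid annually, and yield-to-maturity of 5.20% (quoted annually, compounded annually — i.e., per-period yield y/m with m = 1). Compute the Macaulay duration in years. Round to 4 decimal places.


Coupon per period c = face * coupon_rate / m = 76.000000
Periods per year m = 1; per-period yield y/m = 0.052000
Number of cashflows N = 2
Cashflows (t years, CF_t, discount factor 1/(1+y/m)^(m*t), PV):
  t = 1.0000: CF_t = 76.000000, DF = 0.950570, PV = 72.243346
  t = 2.0000: CF_t = 1076.000000, DF = 0.903584, PV = 972.256358
Price P = sum_t PV_t = 1044.499704
Macaulay numerator sum_t t * PV_t:
  t * PV_t at t = 1.0000: 72.243346
  t * PV_t at t = 2.0000: 1944.512715
Macaulay duration D = (sum_t t * PV_t) / P = 2016.756061 / 1044.499704 = 1.930834

Answer: Macaulay duration = 1.9308 years


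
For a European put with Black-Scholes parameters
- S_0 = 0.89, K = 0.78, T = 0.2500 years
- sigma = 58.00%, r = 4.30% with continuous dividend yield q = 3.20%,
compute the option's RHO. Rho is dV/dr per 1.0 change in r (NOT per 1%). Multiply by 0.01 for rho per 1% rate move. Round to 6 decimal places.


d1 = 0.6094053208; d2 = 0.3194053208
phi(d1) = 0.3313347929; exp(-qT) = 0.9920319148; exp(-rT) = 0.9893075748
N(-d2) = 0.3747095883
Rho = -K*T*exp(-rT)*N(-d2) = -0.7800 * 0.2500 * 0.9893075748 * 0.3747095883 = -0.072287

Answer: Rho = -0.072287


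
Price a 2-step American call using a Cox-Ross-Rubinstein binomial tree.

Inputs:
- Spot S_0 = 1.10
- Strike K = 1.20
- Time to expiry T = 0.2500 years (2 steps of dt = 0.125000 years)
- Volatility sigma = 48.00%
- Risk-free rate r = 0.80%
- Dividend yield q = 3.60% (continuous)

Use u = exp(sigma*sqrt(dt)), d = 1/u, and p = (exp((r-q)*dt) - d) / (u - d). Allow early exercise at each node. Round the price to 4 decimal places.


dt = T/N = 0.125000
u = exp(sigma*sqrt(dt)) = 1.184956; d = 1/u = 0.843913
p = (exp((r-q)*dt) - d) / (u - d) = 0.447430
Discount per step: exp(-r*dt) = 0.999000
Stock lattice S(k, i) with i counting down-moves:
  k=0: S(0,0) = 1.1000
  k=1: S(1,0) = 1.3035; S(1,1) = 0.9283
  k=2: S(2,0) = 1.5445; S(2,1) = 1.1000; S(2,2) = 0.7834
Terminal payoffs V(N, i) = max(S_T - K, 0):
  V(2,0) = 0.344533; V(2,1) = 0.000000; V(2,2) = 0.000000
Backward induction: V(k, i) = exp(-r*dt) * [p * V(k+1, i) + (1-p) * V(k+1, i+1)]; then take max(V_cont, immediate exercise) for American.
  V(1,0) = exp(-r*dt) * [p*0.344533 + (1-p)*0.000000] = 0.154000; exercise = 0.103452; V(1,0) = max -> 0.154000
  V(1,1) = exp(-r*dt) * [p*0.000000 + (1-p)*0.000000] = 0.000000; exercise = 0.000000; V(1,1) = max -> 0.000000
  V(0,0) = exp(-r*dt) * [p*0.154000 + (1-p)*0.000000] = 0.068836; exercise = 0.000000; V(0,0) = max -> 0.068836

Answer: Price = V(0,0) = 0.0688


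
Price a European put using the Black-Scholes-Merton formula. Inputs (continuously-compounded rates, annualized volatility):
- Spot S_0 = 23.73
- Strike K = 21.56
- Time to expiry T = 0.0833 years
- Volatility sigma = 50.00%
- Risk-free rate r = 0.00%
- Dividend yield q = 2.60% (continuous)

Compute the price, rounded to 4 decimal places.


Answer: Price = 0.5063

Derivation:
d1 = (ln(S/K) + (r - q + 0.5*sigma^2) * T) / (sigma * sqrt(T)) = 0.72169610
d2 = d1 - sigma * sqrt(T) = 0.57738741
exp(-rT) = 1.00000000; exp(-qT) = 0.99783654
P = K * exp(-rT) * N(-d2) - S_0 * exp(-qT) * N(-d1)
N(-d1) = 0.23524067; N(-d2) = 0.28183889
P = 21.5600 * 1.00000000 * 0.28183889 - 23.7300 * 0.99783654 * 0.23524067 = 0.5063


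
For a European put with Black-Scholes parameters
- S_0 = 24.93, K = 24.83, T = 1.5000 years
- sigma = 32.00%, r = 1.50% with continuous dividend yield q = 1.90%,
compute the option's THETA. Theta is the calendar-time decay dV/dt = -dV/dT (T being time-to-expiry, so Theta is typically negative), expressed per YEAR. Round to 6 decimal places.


d1 = 0.1909053157; d2 = -0.2010130432
phi(d1) = 0.3917384219; exp(-qT) = 0.9719022941; exp(-rT) = 0.9777512372
Theta = -S*exp(-qT)*phi(d1)*sigma/(2*sqrt(T)) + r*K*exp(-rT)*N(-d2) - q*S*exp(-qT)*N(-d1)
N(-d1) = 0.4242998877; N(-d2) = 0.5796558124; sqrt(T) = 1.2247448714
Term 1 = -24.9300 * 0.9719022941 * 0.3917384219 * 0.3200 / (2 * 1.2247448714) = -1.2399820785
Term 2 = 0.0150 * 24.8300 * 0.9777512372 * 0.5796558124 = 0.2110894595
Term 3 = -0.0190 * 24.9300 * 0.9719022941 * 0.4242998877 = -0.1953311035
Theta = -1.2399820785 + (0.2110894595) + (-0.1953311035) = -1.224224

Answer: Theta = -1.224224


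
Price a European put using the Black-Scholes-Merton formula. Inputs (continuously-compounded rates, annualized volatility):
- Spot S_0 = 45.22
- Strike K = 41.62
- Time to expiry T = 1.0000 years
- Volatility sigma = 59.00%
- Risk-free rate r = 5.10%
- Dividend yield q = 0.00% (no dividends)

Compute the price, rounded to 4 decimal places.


Answer: Price = 7.2436

Derivation:
d1 = (ln(S/K) + (r - q + 0.5*sigma^2) * T) / (sigma * sqrt(T)) = 0.52204855
d2 = d1 - sigma * sqrt(T) = -0.06795145
exp(-rT) = 0.95027867; exp(-qT) = 1.00000000
P = K * exp(-rT) * N(-d2) - S_0 * exp(-qT) * N(-d1)
N(-d1) = 0.30081826; N(-d2) = 0.52708786
P = 41.6200 * 0.95027867 * 0.52708786 - 45.2200 * 1.00000000 * 0.30081826 = 7.2436


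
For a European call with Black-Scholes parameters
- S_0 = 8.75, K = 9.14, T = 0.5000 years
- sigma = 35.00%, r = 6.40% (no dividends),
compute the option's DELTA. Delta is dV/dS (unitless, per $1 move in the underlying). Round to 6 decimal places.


Answer: Delta = 0.530627

Derivation:
d1 = 0.0768455968; d2 = -0.1706417766
phi(d1) = 0.3977660916; exp(-qT) = 1.0000000000; exp(-rT) = 0.9685065821
N(d1) = 0.5306268115
Delta = exp(-qT) * N(d1) = 1.0000000000 * 0.5306268115 = 0.530627


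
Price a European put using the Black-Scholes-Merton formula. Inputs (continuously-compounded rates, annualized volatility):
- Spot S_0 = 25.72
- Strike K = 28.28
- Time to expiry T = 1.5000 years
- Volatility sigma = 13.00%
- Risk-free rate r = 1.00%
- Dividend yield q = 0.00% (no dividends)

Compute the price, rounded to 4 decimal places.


d1 = (ln(S/K) + (r - q + 0.5*sigma^2) * T) / (sigma * sqrt(T)) = -0.42213465
d2 = d1 - sigma * sqrt(T) = -0.58135148
exp(-rT) = 0.98511194; exp(-qT) = 1.00000000
P = K * exp(-rT) * N(-d2) - S_0 * exp(-qT) * N(-d1)
N(-d1) = 0.66353663; N(-d2) = 0.71949820
P = 28.2800 * 0.98511194 * 0.71949820 - 25.7200 * 1.00000000 * 0.66353663 = 2.9783

Answer: Price = 2.9783


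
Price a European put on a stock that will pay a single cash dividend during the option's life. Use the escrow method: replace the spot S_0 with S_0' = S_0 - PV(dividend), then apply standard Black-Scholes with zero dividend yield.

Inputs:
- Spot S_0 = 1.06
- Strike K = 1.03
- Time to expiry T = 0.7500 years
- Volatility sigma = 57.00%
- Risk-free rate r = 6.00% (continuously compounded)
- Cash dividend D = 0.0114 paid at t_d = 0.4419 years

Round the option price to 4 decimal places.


Answer: Price = 0.1677

Derivation:
PV(D) = D * exp(-r * t_d) = 0.0114 * 0.97383441 = 0.01110171
S_0' = S_0 - PV(D) = 1.0600 - 0.01110171 = 1.04889829
d1 = (ln(S_0'/K) + (r + sigma^2/2)*T) / (sigma*sqrt(T)) = 0.37480984
d2 = d1 - sigma*sqrt(T) = -0.11882464
exp(-rT) = 0.95599748
N(-d1) = 0.35390095; N(-d2) = 0.54729286
P = K * exp(-rT) * N(-d2) - S_0' * N(-d1) = 1.0300 * 0.95599748 * 0.54729286 - 1.04889829 * 0.35390095 = 0.1677


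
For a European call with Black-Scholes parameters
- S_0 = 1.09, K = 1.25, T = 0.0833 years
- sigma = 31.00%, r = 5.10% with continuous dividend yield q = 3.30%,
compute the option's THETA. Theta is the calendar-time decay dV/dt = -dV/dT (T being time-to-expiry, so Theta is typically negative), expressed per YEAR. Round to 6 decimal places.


d1 = -1.4693399423; d2 = -1.5588113344
phi(d1) = 0.1355494899; exp(-qT) = 0.9972548748; exp(-rT) = 0.9957607113
Theta = -S*exp(-qT)*phi(d1)*sigma/(2*sqrt(T)) - r*K*exp(-rT)*N(d2) + q*S*exp(-qT)*N(d1)
N(d1) = 0.0708703041; N(d2) = 0.0595205204; sqrt(T) = 0.2886173938
Term 1 = -1.0900 * 0.9972548748 * 0.1355494899 * 0.3100 / (2 * 0.2886173938) = -0.0791297422
Term 2 = -0.0510 * 1.2500 * 0.9957607113 * 0.0595205204 = -0.0037783475
Term 3 = 0.0330 * 1.0900 * 0.9972548748 * 0.0708703041 = 0.0025422070
Theta = -0.0791297422 + (-0.0037783475) + (0.0025422070) = -0.080366

Answer: Theta = -0.080366


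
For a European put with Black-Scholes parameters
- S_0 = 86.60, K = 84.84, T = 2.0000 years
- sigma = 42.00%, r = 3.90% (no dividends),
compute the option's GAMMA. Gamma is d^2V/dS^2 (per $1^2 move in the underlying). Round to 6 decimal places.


Answer: Gamma = 0.006968

Derivation:
d1 = 0.4628732537; d2 = -0.1310964425
phi(d1) = 0.3584147808; exp(-qT) = 1.0000000000; exp(-rT) = 0.9249644265
Gamma = exp(-qT) * phi(d1) / (S * sigma * sqrt(T)) = 1.0000000000 * 0.3584147808 / (86.6000 * 0.4200 * 1.4142135624) = 0.006968


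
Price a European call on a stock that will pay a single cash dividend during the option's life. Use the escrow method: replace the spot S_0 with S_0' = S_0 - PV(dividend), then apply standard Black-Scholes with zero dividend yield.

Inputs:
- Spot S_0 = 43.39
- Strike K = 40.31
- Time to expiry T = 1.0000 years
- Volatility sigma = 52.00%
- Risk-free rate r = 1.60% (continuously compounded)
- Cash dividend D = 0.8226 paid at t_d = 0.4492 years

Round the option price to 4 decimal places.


Answer: Price = 9.9630

Derivation:
PV(D) = D * exp(-r * t_d) = 0.8226 * 0.99283857 = 0.81670900
S_0' = S_0 - PV(D) = 43.3900 - 0.81670900 = 42.57329100
d1 = (ln(S_0'/K) + (r + sigma^2/2)*T) / (sigma*sqrt(T)) = 0.39582213
d2 = d1 - sigma*sqrt(T) = -0.12417787
exp(-rT) = 0.98412732
N(d1) = 0.65388187; N(d2) = 0.45058722
C = S_0' * N(d1) - K * exp(-rT) * N(d2) = 42.57329100 * 0.65388187 - 40.3100 * 0.98412732 * 0.45058722 = 9.9630


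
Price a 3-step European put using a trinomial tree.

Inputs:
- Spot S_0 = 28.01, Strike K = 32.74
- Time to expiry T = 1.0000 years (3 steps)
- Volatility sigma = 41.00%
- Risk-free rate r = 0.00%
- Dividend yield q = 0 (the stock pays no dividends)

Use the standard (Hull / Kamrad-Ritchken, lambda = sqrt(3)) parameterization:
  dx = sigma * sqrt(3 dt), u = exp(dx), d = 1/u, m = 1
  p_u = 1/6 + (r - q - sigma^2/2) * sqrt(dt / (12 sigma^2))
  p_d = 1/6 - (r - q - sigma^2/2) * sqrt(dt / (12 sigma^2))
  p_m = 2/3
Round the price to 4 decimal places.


Answer: Price = V(0,0) = 7.7660

Derivation:
dt = T/N = 0.333333; dx = sigma*sqrt(3*dt) = 0.410000
u = exp(dx) = 1.506818; d = 1/u = 0.663650
p_u = 0.132500, p_m = 0.666667, p_d = 0.200833
Discount per step: exp(-r*dt) = 1.000000
Stock lattice S(k, j) with j the centered position index:
  k=0: S(0,+0) = 28.0100
  k=1: S(1,-1) = 18.5888; S(1,+0) = 28.0100; S(1,+1) = 42.2060
  k=2: S(2,-2) = 12.3365; S(2,-1) = 18.5888; S(2,+0) = 28.0100; S(2,+1) = 42.2060; S(2,+2) = 63.5967
  k=3: S(3,-3) = 8.1871; S(3,-2) = 12.3365; S(3,-1) = 18.5888; S(3,+0) = 28.0100; S(3,+1) = 42.2060; S(3,+2) = 63.5967; S(3,+3) = 95.8286
Terminal payoffs V(N, j) = max(K - S_T, 0):
  V(3,-3) = 24.552885; V(3,-2) = 20.403509; V(3,-1) = 14.151156; V(3,+0) = 4.730000; V(3,+1) = 0.000000; V(3,+2) = 0.000000; V(3,+3) = 0.000000
Backward induction: V(k, j) = exp(-r*dt) * [p_u * V(k+1, j+1) + p_m * V(k+1, j) + p_d * V(k+1, j-1)]
  V(2,-2) = exp(-r*dt) * [p_u*14.151156 + p_m*20.403509 + p_d*24.552885] = 20.408406
  V(2,-1) = exp(-r*dt) * [p_u*4.730000 + p_m*14.151156 + p_d*20.403509] = 14.158534
  V(2,+0) = exp(-r*dt) * [p_u*0.000000 + p_m*4.730000 + p_d*14.151156] = 5.995357
  V(2,+1) = exp(-r*dt) * [p_u*0.000000 + p_m*0.000000 + p_d*4.730000] = 0.949942
  V(2,+2) = exp(-r*dt) * [p_u*0.000000 + p_m*0.000000 + p_d*0.000000] = 0.000000
  V(1,-1) = exp(-r*dt) * [p_u*5.995357 + p_m*14.158534 + p_d*20.408406] = 14.332096
  V(1,+0) = exp(-r*dt) * [p_u*0.949942 + p_m*5.995357 + p_d*14.158534] = 6.966278
  V(1,+1) = exp(-r*dt) * [p_u*0.000000 + p_m*0.949942 + p_d*5.995357] = 1.837362
  V(0,+0) = exp(-r*dt) * [p_u*1.837362 + p_m*6.966278 + p_d*14.332096] = 7.765998


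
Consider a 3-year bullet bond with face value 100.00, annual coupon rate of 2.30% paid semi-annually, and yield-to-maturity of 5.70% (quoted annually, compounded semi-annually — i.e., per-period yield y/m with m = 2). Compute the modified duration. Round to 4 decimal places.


Answer: Modified duration = 2.8303

Derivation:
Coupon per period c = face * coupon_rate / m = 1.150000
Periods per year m = 2; per-period yield y/m = 0.028500
Number of cashflows N = 6
Cashflows (t years, CF_t, discount factor 1/(1+y/m)^(m*t), PV):
  t = 0.5000: CF_t = 1.150000, DF = 0.972290, PV = 1.118133
  t = 1.0000: CF_t = 1.150000, DF = 0.945347, PV = 1.087149
  t = 1.5000: CF_t = 1.150000, DF = 0.919152, PV = 1.057024
  t = 2.0000: CF_t = 1.150000, DF = 0.893682, PV = 1.027734
  t = 2.5000: CF_t = 1.150000, DF = 0.868917, PV = 0.999255
  t = 3.0000: CF_t = 101.150000, DF = 0.844840, PV = 85.455518
Price P = sum_t PV_t = 90.744814
First compute Macaulay numerator sum_t t * PV_t:
  t * PV_t at t = 0.5000: 0.559067
  t * PV_t at t = 1.0000: 1.087149
  t * PV_t at t = 1.5000: 1.585536
  t * PV_t at t = 2.0000: 2.055468
  t * PV_t at t = 2.5000: 2.498138
  t * PV_t at t = 3.0000: 256.366554
Macaulay duration D = 264.151912 / 90.744814 = 2.910931
Modified duration = D / (1 + y/m) = 2.910931 / (1 + 0.028500) = 2.830269


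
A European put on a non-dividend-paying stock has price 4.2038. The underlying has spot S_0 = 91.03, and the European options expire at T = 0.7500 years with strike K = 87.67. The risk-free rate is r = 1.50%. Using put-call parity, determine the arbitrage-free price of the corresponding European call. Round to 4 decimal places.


Put-call parity: C - P = S_0 * exp(-qT) - K * exp(-rT).
S_0 * exp(-qT) = 91.0300 * 1.00000000 = 91.03000000
K * exp(-rT) = 87.6700 * 0.98881304 = 86.68923962
C = P + S*exp(-qT) - K*exp(-rT)
C = 4.2038 + 91.03000000 - 86.68923962 = 8.5446

Answer: Call price = 8.5446


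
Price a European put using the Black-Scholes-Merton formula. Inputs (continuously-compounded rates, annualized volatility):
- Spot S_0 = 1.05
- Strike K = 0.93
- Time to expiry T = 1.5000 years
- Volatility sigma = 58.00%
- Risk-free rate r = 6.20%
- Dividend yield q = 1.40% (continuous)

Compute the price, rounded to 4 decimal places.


Answer: Price = 0.1790

Derivation:
d1 = (ln(S/K) + (r - q + 0.5*sigma^2) * T) / (sigma * sqrt(T)) = 0.62738029
d2 = d1 - sigma * sqrt(T) = -0.08297174
exp(-rT) = 0.91119350; exp(-qT) = 0.97921896
P = K * exp(-rT) * N(-d2) - S_0 * exp(-qT) * N(-d1)
N(-d1) = 0.26520499; N(-d2) = 0.53306299
P = 0.9300 * 0.91119350 * 0.53306299 - 1.0500 * 0.97921896 * 0.26520499 = 0.1790


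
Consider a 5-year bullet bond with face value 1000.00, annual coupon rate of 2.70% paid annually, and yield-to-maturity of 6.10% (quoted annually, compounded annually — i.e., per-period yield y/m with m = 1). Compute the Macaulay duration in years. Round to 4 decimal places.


Coupon per period c = face * coupon_rate / m = 27.000000
Periods per year m = 1; per-period yield y/m = 0.061000
Number of cashflows N = 5
Cashflows (t years, CF_t, discount factor 1/(1+y/m)^(m*t), PV):
  t = 1.0000: CF_t = 27.000000, DF = 0.942507, PV = 25.447691
  t = 2.0000: CF_t = 27.000000, DF = 0.888320, PV = 23.984629
  t = 3.0000: CF_t = 27.000000, DF = 0.837247, PV = 22.605682
  t = 4.0000: CF_t = 27.000000, DF = 0.789112, PV = 21.306015
  t = 5.0000: CF_t = 1027.000000, DF = 0.743743, PV = 763.824394
Price P = sum_t PV_t = 857.168410
Macaulay numerator sum_t t * PV_t:
  t * PV_t at t = 1.0000: 25.447691
  t * PV_t at t = 2.0000: 47.969257
  t * PV_t at t = 3.0000: 67.817046
  t * PV_t at t = 4.0000: 85.224060
  t * PV_t at t = 5.0000: 3819.121969
Macaulay duration D = (sum_t t * PV_t) / P = 4045.580023 / 857.168410 = 4.719703

Answer: Macaulay duration = 4.7197 years


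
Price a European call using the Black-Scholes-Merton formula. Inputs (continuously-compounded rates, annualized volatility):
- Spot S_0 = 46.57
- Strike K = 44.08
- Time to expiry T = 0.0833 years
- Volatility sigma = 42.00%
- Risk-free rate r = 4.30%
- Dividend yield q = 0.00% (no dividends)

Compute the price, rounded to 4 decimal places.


d1 = (ln(S/K) + (r - q + 0.5*sigma^2) * T) / (sigma * sqrt(T)) = 0.54347244
d2 = d1 - sigma * sqrt(T) = 0.42225314
exp(-rT) = 0.99642451; exp(-qT) = 1.00000000
C = S_0 * exp(-qT) * N(d1) - K * exp(-rT) * N(d2)
N(d1) = 0.70659772; N(d2) = 0.66357987
C = 46.5700 * 1.00000000 * 0.70659772 - 44.0800 * 0.99642451 * 0.66357987 = 3.7602

Answer: Price = 3.7602


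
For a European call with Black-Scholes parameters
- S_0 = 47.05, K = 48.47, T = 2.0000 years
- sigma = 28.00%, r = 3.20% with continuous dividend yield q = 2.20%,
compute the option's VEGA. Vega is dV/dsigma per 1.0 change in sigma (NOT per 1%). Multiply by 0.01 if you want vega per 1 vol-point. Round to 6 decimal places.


d1 = 0.1734073723; d2 = -0.2225724251
phi(d1) = 0.3929890258; exp(-qT) = 0.9569539575; exp(-rT) = 0.9380049995
Vega = S * exp(-qT) * phi(d1) * sqrt(T) = 47.0500 * 0.9569539575 * 0.3929890258 * 1.4142135624 = 25.023387

Answer: Vega = 25.023387


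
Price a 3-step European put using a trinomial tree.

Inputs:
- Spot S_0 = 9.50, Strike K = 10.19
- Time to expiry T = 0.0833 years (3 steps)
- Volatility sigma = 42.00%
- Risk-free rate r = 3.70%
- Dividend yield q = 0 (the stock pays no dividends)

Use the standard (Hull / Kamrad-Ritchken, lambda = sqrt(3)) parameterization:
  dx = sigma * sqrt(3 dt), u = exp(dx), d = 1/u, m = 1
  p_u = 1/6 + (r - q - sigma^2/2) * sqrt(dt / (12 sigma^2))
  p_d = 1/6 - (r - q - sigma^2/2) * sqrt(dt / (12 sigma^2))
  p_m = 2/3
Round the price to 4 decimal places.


Answer: Price = V(0,0) = 0.8932

Derivation:
dt = T/N = 0.027767; dx = sigma*sqrt(3*dt) = 0.121219
u = exp(dx) = 1.128872; d = 1/u = 0.885840
p_u = 0.160803, p_m = 0.666667, p_d = 0.172531
Discount per step: exp(-r*dt) = 0.998973
Stock lattice S(k, j) with j the centered position index:
  k=0: S(0,+0) = 9.5000
  k=1: S(1,-1) = 8.4155; S(1,+0) = 9.5000; S(1,+1) = 10.7243
  k=2: S(2,-2) = 7.4548; S(2,-1) = 8.4155; S(2,+0) = 9.5000; S(2,+1) = 10.7243; S(2,+2) = 12.1064
  k=3: S(3,-3) = 6.6037; S(3,-2) = 7.4548; S(3,-1) = 8.4155; S(3,+0) = 9.5000; S(3,+1) = 10.7243; S(3,+2) = 12.1064; S(3,+3) = 13.6665
Terminal payoffs V(N, j) = max(K - S_T, 0):
  V(3,-3) = 3.586275; V(3,-2) = 2.735237; V(3,-1) = 1.774523; V(3,+0) = 0.690000; V(3,+1) = 0.000000; V(3,+2) = 0.000000; V(3,+3) = 0.000000
Backward induction: V(k, j) = exp(-r*dt) * [p_u * V(k+1, j+1) + p_m * V(k+1, j) + p_d * V(k+1, j-1)]
  V(2,-2) = exp(-r*dt) * [p_u*1.774523 + p_m*2.735237 + p_d*3.586275] = 2.724781
  V(2,-1) = exp(-r*dt) * [p_u*0.690000 + p_m*1.774523 + p_d*2.735237] = 1.764068
  V(2,+0) = exp(-r*dt) * [p_u*0.000000 + p_m*0.690000 + p_d*1.774523] = 0.765373
  V(2,+1) = exp(-r*dt) * [p_u*0.000000 + p_m*0.000000 + p_d*0.690000] = 0.118924
  V(2,+2) = exp(-r*dt) * [p_u*0.000000 + p_m*0.000000 + p_d*0.000000] = 0.000000
  V(1,-1) = exp(-r*dt) * [p_u*0.765373 + p_m*1.764068 + p_d*2.724781] = 1.767411
  V(1,+0) = exp(-r*dt) * [p_u*0.118924 + p_m*0.765373 + p_d*1.764068] = 0.832872
  V(1,+1) = exp(-r*dt) * [p_u*0.000000 + p_m*0.118924 + p_d*0.765373] = 0.211116
  V(0,+0) = exp(-r*dt) * [p_u*0.211116 + p_m*0.832872 + p_d*1.767411] = 0.893210


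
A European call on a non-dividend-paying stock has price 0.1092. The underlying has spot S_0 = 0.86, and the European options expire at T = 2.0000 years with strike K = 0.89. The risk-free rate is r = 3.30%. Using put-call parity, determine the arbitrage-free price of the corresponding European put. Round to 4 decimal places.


Put-call parity: C - P = S_0 * exp(-qT) - K * exp(-rT).
S_0 * exp(-qT) = 0.8600 * 1.00000000 = 0.86000000
K * exp(-rT) = 0.8900 * 0.93613086 = 0.83315647
P = C - S*exp(-qT) + K*exp(-rT)
P = 0.1092 - 0.86000000 + 0.83315647 = 0.0824

Answer: Put price = 0.0824


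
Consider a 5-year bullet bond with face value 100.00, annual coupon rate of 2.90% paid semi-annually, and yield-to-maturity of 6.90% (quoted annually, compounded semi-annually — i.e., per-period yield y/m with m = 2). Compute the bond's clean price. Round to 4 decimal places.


Coupon per period c = face * coupon_rate / m = 1.450000
Periods per year m = 2; per-period yield y/m = 0.034500
Number of cashflows N = 10
Cashflows (t years, CF_t, discount factor 1/(1+y/m)^(m*t), PV):
  t = 0.5000: CF_t = 1.450000, DF = 0.966651, PV = 1.401643
  t = 1.0000: CF_t = 1.450000, DF = 0.934413, PV = 1.354899
  t = 1.5000: CF_t = 1.450000, DF = 0.903251, PV = 1.309714
  t = 2.0000: CF_t = 1.450000, DF = 0.873128, PV = 1.266036
  t = 2.5000: CF_t = 1.450000, DF = 0.844010, PV = 1.223814
  t = 3.0000: CF_t = 1.450000, DF = 0.815863, PV = 1.183001
  t = 3.5000: CF_t = 1.450000, DF = 0.788654, PV = 1.143548
  t = 4.0000: CF_t = 1.450000, DF = 0.762353, PV = 1.105412
  t = 4.5000: CF_t = 1.450000, DF = 0.736929, PV = 1.068547
  t = 5.0000: CF_t = 101.450000, DF = 0.712353, PV = 72.268177
Price P = sum_t PV_t = 83.324792

Answer: Price = 83.3248


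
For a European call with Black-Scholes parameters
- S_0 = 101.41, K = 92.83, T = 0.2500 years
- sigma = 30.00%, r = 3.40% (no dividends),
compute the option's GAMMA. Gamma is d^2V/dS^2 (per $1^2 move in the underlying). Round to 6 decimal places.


Answer: Gamma = 0.020223

Derivation:
d1 = 0.7210122814; d2 = 0.5710122814
phi(d1) = 0.3076268095; exp(-qT) = 1.0000000000; exp(-rT) = 0.9915360229
Gamma = exp(-qT) * phi(d1) / (S * sigma * sqrt(T)) = 1.0000000000 * 0.3076268095 / (101.4100 * 0.3000 * 0.5000000000) = 0.020223


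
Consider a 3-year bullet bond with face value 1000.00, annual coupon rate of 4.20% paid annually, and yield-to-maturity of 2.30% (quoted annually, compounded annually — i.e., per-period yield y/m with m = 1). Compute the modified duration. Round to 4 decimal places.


Answer: Modified duration = 2.8192

Derivation:
Coupon per period c = face * coupon_rate / m = 42.000000
Periods per year m = 1; per-period yield y/m = 0.023000
Number of cashflows N = 3
Cashflows (t years, CF_t, discount factor 1/(1+y/m)^(m*t), PV):
  t = 1.0000: CF_t = 42.000000, DF = 0.977517, PV = 41.055718
  t = 2.0000: CF_t = 42.000000, DF = 0.955540, PV = 40.132667
  t = 3.0000: CF_t = 1042.000000, DF = 0.934056, PV = 973.286765
Price P = sum_t PV_t = 1054.475151
First compute Macaulay numerator sum_t t * PV_t:
  t * PV_t at t = 1.0000: 41.055718
  t * PV_t at t = 2.0000: 80.265334
  t * PV_t at t = 3.0000: 2919.860295
Macaulay duration D = 3041.181348 / 1054.475151 = 2.884071
Modified duration = D / (1 + y/m) = 2.884071 / (1 + 0.023000) = 2.819229


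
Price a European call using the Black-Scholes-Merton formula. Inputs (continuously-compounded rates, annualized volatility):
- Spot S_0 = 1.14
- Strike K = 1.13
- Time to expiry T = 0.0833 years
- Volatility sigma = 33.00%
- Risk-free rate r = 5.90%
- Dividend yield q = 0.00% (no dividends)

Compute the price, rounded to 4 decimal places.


Answer: Price = 0.0512

Derivation:
d1 = (ln(S/K) + (r - q + 0.5*sigma^2) * T) / (sigma * sqrt(T)) = 0.19172929
d2 = d1 - sigma * sqrt(T) = 0.09648555
exp(-rT) = 0.99509736; exp(-qT) = 1.00000000
C = S_0 * exp(-qT) * N(d1) - K * exp(-rT) * N(d2)
N(d1) = 0.57602287; N(d2) = 0.53843253
C = 1.1400 * 1.00000000 * 0.57602287 - 1.1300 * 0.99509736 * 0.53843253 = 0.0512


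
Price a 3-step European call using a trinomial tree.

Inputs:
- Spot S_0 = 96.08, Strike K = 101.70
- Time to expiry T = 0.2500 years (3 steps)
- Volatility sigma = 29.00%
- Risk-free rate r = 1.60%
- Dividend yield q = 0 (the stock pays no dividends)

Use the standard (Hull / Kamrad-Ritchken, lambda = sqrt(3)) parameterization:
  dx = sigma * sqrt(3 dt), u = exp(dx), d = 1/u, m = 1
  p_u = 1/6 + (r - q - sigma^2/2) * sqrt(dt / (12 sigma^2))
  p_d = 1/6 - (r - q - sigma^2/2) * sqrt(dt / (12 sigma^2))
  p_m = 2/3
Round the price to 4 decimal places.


dt = T/N = 0.083333; dx = sigma*sqrt(3*dt) = 0.145000
u = exp(dx) = 1.156040; d = 1/u = 0.865022
p_u = 0.159181, p_m = 0.666667, p_d = 0.174152
Discount per step: exp(-r*dt) = 0.998668
Stock lattice S(k, j) with j the centered position index:
  k=0: S(0,+0) = 96.0800
  k=1: S(1,-1) = 83.1113; S(1,+0) = 96.0800; S(1,+1) = 111.0723
  k=2: S(2,-2) = 71.8932; S(2,-1) = 83.1113; S(2,+0) = 96.0800; S(2,+1) = 111.0723; S(2,+2) = 128.4040
  k=3: S(3,-3) = 62.1892; S(3,-2) = 71.8932; S(3,-1) = 83.1113; S(3,+0) = 96.0800; S(3,+1) = 111.0723; S(3,+2) = 128.4040; S(3,+3) = 148.4401
Terminal payoffs V(N, j) = max(S_T - K, 0):
  V(3,-3) = 0.000000; V(3,-2) = 0.000000; V(3,-1) = 0.000000; V(3,+0) = 0.000000; V(3,+1) = 9.372282; V(3,+2) = 26.703953; V(3,+3) = 46.740051
Backward induction: V(k, j) = exp(-r*dt) * [p_u * V(k+1, j+1) + p_m * V(k+1, j) + p_d * V(k+1, j-1)]
  V(2,-2) = exp(-r*dt) * [p_u*0.000000 + p_m*0.000000 + p_d*0.000000] = 0.000000
  V(2,-1) = exp(-r*dt) * [p_u*0.000000 + p_m*0.000000 + p_d*0.000000] = 0.000000
  V(2,+0) = exp(-r*dt) * [p_u*9.372282 + p_m*0.000000 + p_d*0.000000] = 1.489902
  V(2,+1) = exp(-r*dt) * [p_u*26.703953 + p_m*9.372282 + p_d*0.000000] = 10.484962
  V(2,+2) = exp(-r*dt) * [p_u*46.740051 + p_m*26.703953 + p_d*9.372282] = 26.839160
  V(1,-1) = exp(-r*dt) * [p_u*1.489902 + p_m*0.000000 + p_d*0.000000] = 0.236848
  V(1,+0) = exp(-r*dt) * [p_u*10.484962 + p_m*1.489902 + p_d*0.000000] = 2.658727
  V(1,+1) = exp(-r*dt) * [p_u*26.839160 + p_m*10.484962 + p_d*1.489902] = 11.506377
  V(0,+0) = exp(-r*dt) * [p_u*11.506377 + p_m*2.658727 + p_d*0.236848] = 3.640472

Answer: Price = V(0,0) = 3.6405


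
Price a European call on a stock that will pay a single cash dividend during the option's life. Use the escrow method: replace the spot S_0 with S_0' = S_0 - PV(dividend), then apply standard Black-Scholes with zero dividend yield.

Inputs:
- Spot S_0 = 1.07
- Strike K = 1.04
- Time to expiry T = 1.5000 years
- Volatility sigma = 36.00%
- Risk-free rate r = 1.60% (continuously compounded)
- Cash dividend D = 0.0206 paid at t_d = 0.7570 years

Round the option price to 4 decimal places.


Answer: Price = 0.1978

Derivation:
PV(D) = D * exp(-r * t_d) = 0.0206 * 0.98796106 = 0.02035200
S_0' = S_0 - PV(D) = 1.0700 - 0.02035200 = 1.04964800
d1 = (ln(S_0'/K) + (r + sigma^2/2)*T) / (sigma*sqrt(T)) = 0.29583068
d2 = d1 - sigma*sqrt(T) = -0.14507747
exp(-rT) = 0.97628571
N(d1) = 0.61632030; N(d2) = 0.44232485
C = S_0' * N(d1) - K * exp(-rT) * N(d2) = 1.04964800 * 0.61632030 - 1.0400 * 0.97628571 * 0.44232485 = 0.1978
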